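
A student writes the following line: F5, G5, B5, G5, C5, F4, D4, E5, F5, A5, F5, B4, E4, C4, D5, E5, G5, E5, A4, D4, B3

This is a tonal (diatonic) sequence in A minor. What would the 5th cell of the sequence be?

B4 C5 E5 C5 F4 B3 G3

Unit = 7 notes; the statements start on F5, E5, D5, moving down a 2nd each time.
Extending down a 2nd: C5 → B4.
So cell 5 is B4 C5 E5 C5 F4 B3 G3.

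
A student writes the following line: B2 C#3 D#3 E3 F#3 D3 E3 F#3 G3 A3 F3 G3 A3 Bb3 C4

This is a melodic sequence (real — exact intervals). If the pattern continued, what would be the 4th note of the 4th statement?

The unit is 5 notes. Position-4 pitches of the 3 shown cells: E3, G3, Bb3.
One more up a 3rd gives Db4.

Db4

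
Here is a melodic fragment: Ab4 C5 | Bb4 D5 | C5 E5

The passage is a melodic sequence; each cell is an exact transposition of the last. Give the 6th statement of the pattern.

Unit = 2 notes; the statements start on Ab4, Bb4, C5, moving up a 2nd each time.
Carrying on: D5 → E5 → F#5.
So cell 6 is F#5 A#5.

F#5 A#5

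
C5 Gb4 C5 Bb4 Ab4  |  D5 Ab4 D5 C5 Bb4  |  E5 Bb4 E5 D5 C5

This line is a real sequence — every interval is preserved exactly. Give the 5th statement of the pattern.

G#5 D5 G#5 F#5 E5

The 5-note cells begin on C5, D5, E5 — each up a 2nd from the last.
Continuing the starts: F#5 → G#5.
Statement 5 starts on G#5 and keeps the same exact contour: G#5 D5 G#5 F#5 E5.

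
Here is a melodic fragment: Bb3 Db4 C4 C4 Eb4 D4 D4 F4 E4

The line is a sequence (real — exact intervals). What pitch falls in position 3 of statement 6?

A#4

Grouping in 3s, the 3rd note of each cell is C4, D4, E4.
Each moves up a 2nd. Continuing: F#4 → G#4 → A#4.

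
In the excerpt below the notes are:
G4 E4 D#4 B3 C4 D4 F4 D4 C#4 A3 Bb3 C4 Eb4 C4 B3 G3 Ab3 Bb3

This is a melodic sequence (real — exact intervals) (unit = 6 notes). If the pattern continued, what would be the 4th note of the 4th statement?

F3

The unit is 6 notes. Position-4 pitches of the 3 shown cells: B3, A3, G3.
From G3, down a 2nd gives F3.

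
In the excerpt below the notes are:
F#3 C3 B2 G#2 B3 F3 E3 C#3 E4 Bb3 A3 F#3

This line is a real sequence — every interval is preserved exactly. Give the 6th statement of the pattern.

Unit = 4 notes; the statements start on F#3, B3, E4, moving up a 4th each time.
Carrying on: A4 → D5 → G5.
From G5 the exact shape gives G5 Db5 C5 A4.

G5 Db5 C5 A4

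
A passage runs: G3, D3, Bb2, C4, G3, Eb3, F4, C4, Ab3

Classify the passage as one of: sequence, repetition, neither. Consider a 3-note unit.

sequence

Each 3-note cell is the previous one transposed up a 4th.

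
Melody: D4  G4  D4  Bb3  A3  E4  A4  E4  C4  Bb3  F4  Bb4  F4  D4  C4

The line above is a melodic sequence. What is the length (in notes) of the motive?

Try groups of 5 (3 cells in 15 notes):
D4 G4 D4 Bb3 A3 | E4 A4 E4 C4 Bb3 | F4 Bb4 F4 D4 C4
Each cell is the previous one up a 2nd — so the unit is 5 notes.

5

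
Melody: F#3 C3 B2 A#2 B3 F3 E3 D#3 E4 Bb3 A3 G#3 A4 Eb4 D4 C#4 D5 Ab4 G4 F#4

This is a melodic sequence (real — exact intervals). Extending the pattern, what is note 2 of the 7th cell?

Grouping in 4s, the 2nd note of each cell is C3, F3, Bb3, Eb4, Ab4.
Extending up a 4th: Db5 → Gb5.

Gb5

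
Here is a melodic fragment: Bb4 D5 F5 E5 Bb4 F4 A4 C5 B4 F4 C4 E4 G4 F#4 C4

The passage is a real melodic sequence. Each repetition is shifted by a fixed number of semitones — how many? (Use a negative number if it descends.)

Taking 5-note groups, the heads are Bb4, F4, C4: the pattern moves down a 4th.
Bb4→F4 is 65 − 70 = -5 semitones.

-5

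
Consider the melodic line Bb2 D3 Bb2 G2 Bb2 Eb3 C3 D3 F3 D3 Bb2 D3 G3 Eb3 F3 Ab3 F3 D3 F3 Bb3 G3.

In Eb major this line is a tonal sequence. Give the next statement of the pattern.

Ab3 C4 Ab3 F3 Ab3 D4 Bb3

Taking 7-note groups, the heads are Bb2, D3, F3: the pattern moves up a 3rd.
From Ab3 the diatonic shape gives Ab3 C4 Ab3 F3 Ab3 D4 Bb3.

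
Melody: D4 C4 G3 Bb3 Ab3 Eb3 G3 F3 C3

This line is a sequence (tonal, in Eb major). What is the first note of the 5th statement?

Unit = 3 notes; the statements start on D4, Bb3, G3, moving down a 3rd each time.
Extending the heads down a 3rd: Eb3 → C3.

C3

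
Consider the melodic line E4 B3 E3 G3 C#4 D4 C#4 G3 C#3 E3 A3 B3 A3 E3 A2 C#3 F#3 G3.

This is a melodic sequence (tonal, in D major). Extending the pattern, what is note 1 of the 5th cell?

D3

With 6-note cells, note 1 of each statement runs E4, C#4, A3.
Extending down a 3rd: F#3 → D3.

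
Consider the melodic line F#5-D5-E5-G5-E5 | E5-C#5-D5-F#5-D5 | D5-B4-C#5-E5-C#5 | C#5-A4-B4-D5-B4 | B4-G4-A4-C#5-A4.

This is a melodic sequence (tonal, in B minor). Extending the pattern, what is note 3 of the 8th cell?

E4

Grouping in 5s, the 3rd note of each cell is E5, D5, C#5, B4, A4.
Extending down a 2nd: G4 → F#4 → E4.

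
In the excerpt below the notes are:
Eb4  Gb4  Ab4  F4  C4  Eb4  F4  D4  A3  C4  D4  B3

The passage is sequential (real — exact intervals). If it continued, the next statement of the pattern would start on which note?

F#3

With a 4-note motive the entries are Eb4, C4, A3, each down a 3rd from the previous.
One more step down a 3rd gives F#3.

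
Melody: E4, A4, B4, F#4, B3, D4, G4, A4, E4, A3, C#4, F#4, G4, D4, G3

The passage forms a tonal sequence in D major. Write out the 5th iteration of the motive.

Unit = 5 notes; the statements start on E4, D4, C#4, moving down a 2nd each time.
Extending down a 2nd: B3 → A3.
Statement 5 starts on A3 and keeps the same diatonic contour: A3 D4 E4 B3 E3.

A3 D4 E4 B3 E3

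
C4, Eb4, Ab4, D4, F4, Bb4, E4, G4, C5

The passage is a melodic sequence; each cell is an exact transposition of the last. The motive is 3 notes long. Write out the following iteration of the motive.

Taking 3-note groups, the heads are C4, D4, E4: the pattern moves up a 2nd.
Statement 4 starts on F#4 and keeps the same exact contour: F#4 A4 D5.

F#4 A4 D5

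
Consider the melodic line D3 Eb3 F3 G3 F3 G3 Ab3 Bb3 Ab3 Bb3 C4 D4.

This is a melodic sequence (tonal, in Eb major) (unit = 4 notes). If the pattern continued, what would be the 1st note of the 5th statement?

Eb4

With 4-note cells, note 1 of each statement runs D3, F3, Ab3.
Extending up a 3rd: C4 → Eb4.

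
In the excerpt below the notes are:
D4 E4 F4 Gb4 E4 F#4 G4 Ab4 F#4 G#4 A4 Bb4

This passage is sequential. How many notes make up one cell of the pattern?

4

There are 12 notes; a 4-note unit gives 3 cells:
D4 E4 F4 Gb4 | E4 F#4 G4 Ab4 | F#4 G#4 A4 Bb4
Every group is a transposition up a 2nd of the one before; no shorter unit works.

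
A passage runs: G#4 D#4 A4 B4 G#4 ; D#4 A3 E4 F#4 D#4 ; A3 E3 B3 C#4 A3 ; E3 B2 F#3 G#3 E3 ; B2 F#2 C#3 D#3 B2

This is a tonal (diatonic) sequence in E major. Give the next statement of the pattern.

F#2 C#2 G#2 A2 F#2

Taking 5-note groups, the heads are G#4, D#4, A3, E3, B2: the pattern moves down a 4th.
Statement 6 starts on F#2 and keeps the same diatonic contour: F#2 C#2 G#2 A2 F#2.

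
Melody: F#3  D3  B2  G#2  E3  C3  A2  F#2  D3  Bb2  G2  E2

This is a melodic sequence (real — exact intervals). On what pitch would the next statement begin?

C3

Taking 4-note groups, the heads are F#3, E3, D3: the pattern moves down a 2nd.
The next head, down a 2nd from D3, is C3.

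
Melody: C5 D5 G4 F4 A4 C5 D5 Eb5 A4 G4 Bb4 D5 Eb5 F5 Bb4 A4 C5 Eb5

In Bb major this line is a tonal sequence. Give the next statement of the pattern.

F5 G5 C5 Bb4 D5 F5

Taking 6-note groups, the heads are C5, D5, Eb5: the pattern moves up a 2nd.
From F5 the diatonic shape gives F5 G5 C5 Bb4 D5 F5.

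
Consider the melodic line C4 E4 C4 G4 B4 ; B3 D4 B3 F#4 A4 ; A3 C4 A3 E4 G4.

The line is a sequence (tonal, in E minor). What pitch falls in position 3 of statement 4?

G3

With 5-note cells, note 3 of each statement runs C4, B3, A3.
One more down a 2nd gives G3.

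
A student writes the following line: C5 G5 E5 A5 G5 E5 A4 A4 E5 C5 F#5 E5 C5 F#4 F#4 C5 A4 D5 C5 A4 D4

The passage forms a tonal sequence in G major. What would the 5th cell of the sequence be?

B3 F#4 D4 G4 F#4 D4 G3

With a 7-note motive the entries are C5, A4, F#4, each down a 3rd from the previous.
Extending down a 3rd: D4 → B3.
From B3 the diatonic shape gives B3 F#4 D4 G4 F#4 D4 G3.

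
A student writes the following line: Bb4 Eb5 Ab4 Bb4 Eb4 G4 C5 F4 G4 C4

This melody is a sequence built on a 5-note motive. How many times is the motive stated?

2

10 notes in groups of 5 gives 10/5 = 2 statements.
Starts: Bb4, G4 — each down a 3rd.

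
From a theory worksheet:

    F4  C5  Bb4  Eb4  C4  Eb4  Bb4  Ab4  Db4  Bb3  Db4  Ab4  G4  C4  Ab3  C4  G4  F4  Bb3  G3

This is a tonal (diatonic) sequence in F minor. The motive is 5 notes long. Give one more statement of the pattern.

With a 5-note motive the entries are F4, Eb4, Db4, C4, each down a 2nd from the previous.
From Bb3 the diatonic shape gives Bb3 F4 Eb4 Ab3 F3.

Bb3 F4 Eb4 Ab3 F3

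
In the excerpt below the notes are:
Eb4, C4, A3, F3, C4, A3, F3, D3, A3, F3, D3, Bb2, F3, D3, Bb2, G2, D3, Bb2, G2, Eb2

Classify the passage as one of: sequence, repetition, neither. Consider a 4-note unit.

sequence

Each 4-note cell is the previous one transposed down a 3rd.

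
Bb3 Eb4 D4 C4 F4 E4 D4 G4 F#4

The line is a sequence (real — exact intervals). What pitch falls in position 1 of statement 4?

The unit is 3 notes. Position-1 pitches of the 3 shown cells: Bb3, C4, D4.
From D4, up a 2nd gives E4.

E4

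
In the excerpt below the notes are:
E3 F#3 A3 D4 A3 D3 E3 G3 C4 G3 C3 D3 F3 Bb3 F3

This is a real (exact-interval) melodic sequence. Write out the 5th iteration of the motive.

The 5-note cells begin on E3, D3, C3 — each down a 2nd from the last.
Continuing the starts: Bb2 → Ab2.
So cell 5 is Ab2 Bb2 Db3 Gb3 Db3.

Ab2 Bb2 Db3 Gb3 Db3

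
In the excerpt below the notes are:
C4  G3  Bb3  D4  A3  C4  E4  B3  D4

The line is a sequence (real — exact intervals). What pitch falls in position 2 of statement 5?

With 3-note cells, note 2 of each statement runs G3, A3, B3.
Each moves up a 2nd. Continuing: C#4 → D#4.

D#4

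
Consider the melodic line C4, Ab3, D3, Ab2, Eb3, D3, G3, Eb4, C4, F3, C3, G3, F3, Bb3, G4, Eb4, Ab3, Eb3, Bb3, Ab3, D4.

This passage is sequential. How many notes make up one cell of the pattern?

There are 21 notes; a 7-note unit gives 3 cells:
C4 Ab3 D3 Ab2 Eb3 D3 G3 | Eb4 C4 F3 C3 G3 F3 Bb3 | G4 Eb4 Ab3 Eb3 Bb3 Ab3 D4
That's a consistent up a 3rd shift per cell, and no other grouping gives one.

7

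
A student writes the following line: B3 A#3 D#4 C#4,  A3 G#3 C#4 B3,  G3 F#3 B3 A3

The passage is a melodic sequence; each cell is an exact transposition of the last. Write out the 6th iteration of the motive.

Db3 C3 F3 Eb3

The 4-note cells begin on B3, A3, G3 — each down a 2nd from the last.
Extending down a 2nd: F3 → Eb3 → Db3.
From Db3 the exact shape gives Db3 C3 F3 Eb3.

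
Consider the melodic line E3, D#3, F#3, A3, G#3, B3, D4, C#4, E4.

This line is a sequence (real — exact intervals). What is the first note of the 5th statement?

Unit = 3 notes; the statements start on E3, A3, D4, moving up a 4th each time.
Continuing: G4 → C5. Statement 5 starts on C5.

C5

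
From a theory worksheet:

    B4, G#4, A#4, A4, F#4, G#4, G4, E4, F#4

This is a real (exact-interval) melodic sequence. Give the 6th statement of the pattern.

Db4 Bb3 C4

Taking 3-note groups, the heads are B4, A4, G4: the pattern moves down a 2nd.
Extending down a 2nd: F4 → Eb4 → Db4.
Statement 6 starts on Db4 and keeps the same exact contour: Db4 Bb3 C4.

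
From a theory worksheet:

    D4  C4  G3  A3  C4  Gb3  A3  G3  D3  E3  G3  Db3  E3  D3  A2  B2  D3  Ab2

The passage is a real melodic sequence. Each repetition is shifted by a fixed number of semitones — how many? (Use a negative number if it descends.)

The 6-note cells begin on D4, A3, E3 — each down a 4th from the last.
Counting half-steps from D4 to A3: -5.

-5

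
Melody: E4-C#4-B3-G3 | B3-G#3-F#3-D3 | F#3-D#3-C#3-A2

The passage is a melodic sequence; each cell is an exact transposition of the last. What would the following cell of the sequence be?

C#3 A#2 G#2 E2

Taking 4-note groups, the heads are E4, B3, F#3: the pattern moves down a 4th.
So cell 4 is C#3 A#2 G#2 E2.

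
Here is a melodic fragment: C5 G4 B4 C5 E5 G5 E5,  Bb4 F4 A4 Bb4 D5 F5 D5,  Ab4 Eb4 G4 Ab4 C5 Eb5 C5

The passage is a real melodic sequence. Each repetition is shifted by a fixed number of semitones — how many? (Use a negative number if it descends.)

Unit = 7 notes; the statements start on C5, Bb4, Ab4, moving down a 2nd each time.
Counting half-steps from C5 to Bb4: -2.

-2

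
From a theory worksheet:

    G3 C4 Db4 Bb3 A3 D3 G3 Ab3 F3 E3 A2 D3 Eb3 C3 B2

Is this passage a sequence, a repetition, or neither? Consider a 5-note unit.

Each 5-note cell is the previous one transposed down a 4th.

sequence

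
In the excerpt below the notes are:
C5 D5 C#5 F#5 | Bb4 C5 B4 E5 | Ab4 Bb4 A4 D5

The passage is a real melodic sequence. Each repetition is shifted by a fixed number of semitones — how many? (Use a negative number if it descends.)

Taking 4-note groups, the heads are C5, Bb4, Ab4: the pattern moves down a 2nd.
Counting half-steps from C5 to Bb4: -2.

-2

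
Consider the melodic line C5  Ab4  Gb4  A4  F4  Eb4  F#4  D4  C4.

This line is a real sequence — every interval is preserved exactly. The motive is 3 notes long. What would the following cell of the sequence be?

D#4 B3 A3

Taking 3-note groups, the heads are C5, A4, F#4: the pattern moves down a 3rd.
So cell 4 is D#4 B3 A3.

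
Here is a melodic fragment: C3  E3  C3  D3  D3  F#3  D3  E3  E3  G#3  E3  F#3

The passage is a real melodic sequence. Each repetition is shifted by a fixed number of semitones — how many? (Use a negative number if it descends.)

2

The 4-note cells begin on C3, D3, E3 — each up a 2nd from the last.
C3→D3 is 50 − 48 = 2 semitones.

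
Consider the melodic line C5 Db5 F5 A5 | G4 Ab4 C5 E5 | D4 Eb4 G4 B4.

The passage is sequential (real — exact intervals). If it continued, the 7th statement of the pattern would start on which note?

Taking 4-note groups, the heads are C5, G4, D4: the pattern moves down a 4th.
Extending the heads down a 4th: A3 → E3 → B2 → F#2.

F#2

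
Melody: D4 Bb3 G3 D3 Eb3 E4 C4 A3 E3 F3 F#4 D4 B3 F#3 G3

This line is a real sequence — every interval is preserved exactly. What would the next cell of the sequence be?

G#4 E4 C#4 G#3 A3

Unit = 5 notes; the statements start on D4, E4, F#4, moving up a 2nd each time.
Statement 4 starts on G#4 and keeps the same exact contour: G#4 E4 C#4 G#3 A3.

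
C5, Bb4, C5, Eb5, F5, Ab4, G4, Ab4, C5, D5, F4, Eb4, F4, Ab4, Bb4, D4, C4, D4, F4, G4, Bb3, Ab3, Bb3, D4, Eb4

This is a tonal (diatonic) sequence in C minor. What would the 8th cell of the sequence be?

With a 5-note motive the entries are C5, Ab4, F4, D4, Bb3, each down a 3rd from the previous.
Continuing the starts: G3 → Eb3 → C3.
Statement 8 starts on C3 and keeps the same diatonic contour: C3 Bb2 C3 Eb3 F3.

C3 Bb2 C3 Eb3 F3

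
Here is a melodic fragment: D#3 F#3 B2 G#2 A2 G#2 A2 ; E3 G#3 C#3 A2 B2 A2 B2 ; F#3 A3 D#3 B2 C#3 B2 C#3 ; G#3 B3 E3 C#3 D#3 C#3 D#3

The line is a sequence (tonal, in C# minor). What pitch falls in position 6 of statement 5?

The unit is 7 notes. Position-6 pitches of the 4 shown cells: G#2, A2, B2, C#3.
From C#3, up a 2nd gives D#3.

D#3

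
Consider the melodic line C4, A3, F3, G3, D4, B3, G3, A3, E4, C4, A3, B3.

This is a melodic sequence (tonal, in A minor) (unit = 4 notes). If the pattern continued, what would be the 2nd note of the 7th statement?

G4

With 4-note cells, note 2 of each statement runs A3, B3, C4.
Each moves up a 2nd. Continuing: D4 → E4 → F4 → G4.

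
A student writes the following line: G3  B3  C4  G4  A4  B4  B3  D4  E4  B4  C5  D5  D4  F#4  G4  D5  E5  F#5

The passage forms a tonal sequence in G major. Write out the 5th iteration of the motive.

Taking 6-note groups, the heads are G3, B3, D4: the pattern moves up a 3rd.
Extending up a 3rd: F#4 → A4.
Statement 5 starts on A4 and keeps the same diatonic contour: A4 C5 D5 A5 B5 C6.

A4 C5 D5 A5 B5 C6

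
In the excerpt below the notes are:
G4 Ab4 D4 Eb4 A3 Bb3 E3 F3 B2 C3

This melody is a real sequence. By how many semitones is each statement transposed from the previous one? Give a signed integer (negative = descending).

-5

Unit = 2 notes; the statements start on G4, D4, A3, E3, B2, moving down a 4th each time.
Counting half-steps from G4 to D4: -5.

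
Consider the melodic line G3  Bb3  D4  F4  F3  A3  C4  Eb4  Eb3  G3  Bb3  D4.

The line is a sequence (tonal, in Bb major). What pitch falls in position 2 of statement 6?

D3

Grouping in 4s, the 2nd note of each cell is Bb3, A3, G3.
Each moves down a 2nd. Continuing: F3 → Eb3 → D3.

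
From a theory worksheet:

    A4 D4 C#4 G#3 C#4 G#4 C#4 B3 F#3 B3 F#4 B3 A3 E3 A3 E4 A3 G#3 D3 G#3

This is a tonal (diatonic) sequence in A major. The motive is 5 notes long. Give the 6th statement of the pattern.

Unit = 5 notes; the statements start on A4, G#4, F#4, E4, moving down a 2nd each time.
Extending down a 2nd: D4 → C#4.
From C#4 the diatonic shape gives C#4 F#3 E3 B2 E3.

C#4 F#3 E3 B2 E3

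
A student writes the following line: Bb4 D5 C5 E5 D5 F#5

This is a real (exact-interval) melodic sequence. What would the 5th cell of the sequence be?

F#5 A#5

Taking 2-note groups, the heads are Bb4, C5, D5: the pattern moves up a 2nd.
Continuing the starts: E5 → F#5.
Statement 5 starts on F#5 and keeps the same exact contour: F#5 A#5.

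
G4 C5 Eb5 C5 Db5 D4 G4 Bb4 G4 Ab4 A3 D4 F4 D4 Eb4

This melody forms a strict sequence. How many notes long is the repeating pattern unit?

5

Try groups of 5 (3 cells in 15 notes):
G4 C5 Eb5 C5 Db5 | D4 G4 Bb4 G4 Ab4 | A3 D4 F4 D4 Eb4
That's a consistent down a 4th shift per cell, and no other grouping gives one.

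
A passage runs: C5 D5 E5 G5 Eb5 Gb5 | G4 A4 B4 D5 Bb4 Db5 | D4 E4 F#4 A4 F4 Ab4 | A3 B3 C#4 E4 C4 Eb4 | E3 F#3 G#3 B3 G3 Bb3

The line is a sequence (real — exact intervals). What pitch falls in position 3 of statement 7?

A#2

The unit is 6 notes. Position-3 pitches of the 5 shown cells: E5, B4, F#4, C#4, G#3.
Extending down a 4th: D#3 → A#2.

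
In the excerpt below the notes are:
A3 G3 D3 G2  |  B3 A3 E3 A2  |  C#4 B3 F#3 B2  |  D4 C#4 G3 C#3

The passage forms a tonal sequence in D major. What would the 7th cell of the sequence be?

Unit = 4 notes; the statements start on A3, B3, C#4, D4, moving up a 2nd each time.
Extending up a 2nd: E4 → F#4 → G4.
So cell 7 is G4 F#4 C#4 F#3.

G4 F#4 C#4 F#3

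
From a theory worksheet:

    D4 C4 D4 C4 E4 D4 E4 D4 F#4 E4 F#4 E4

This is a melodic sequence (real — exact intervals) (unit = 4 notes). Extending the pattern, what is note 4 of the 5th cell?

With 4-note cells, note 4 of each statement runs C4, D4, E4.
Carrying that up a 2nd forward: F#4 → G#4.

G#4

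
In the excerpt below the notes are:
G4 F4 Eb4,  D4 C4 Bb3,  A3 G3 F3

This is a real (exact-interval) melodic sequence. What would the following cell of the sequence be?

E3 D3 C3

Unit = 3 notes; the statements start on G4, D4, A3, moving down a 4th each time.
Statement 4 starts on E3 and keeps the same exact contour: E3 D3 C3.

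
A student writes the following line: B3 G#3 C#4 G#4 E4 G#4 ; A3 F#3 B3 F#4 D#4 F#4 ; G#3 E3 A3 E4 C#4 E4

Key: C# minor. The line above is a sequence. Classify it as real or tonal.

tonal

Every note is diatonic to C# minor.
Cell 1 has -4 semitones from note 4 to 5, but cell 2 has -3 — the interval quality changes while the contour stays the same, which is the hallmark of a tonal sequence.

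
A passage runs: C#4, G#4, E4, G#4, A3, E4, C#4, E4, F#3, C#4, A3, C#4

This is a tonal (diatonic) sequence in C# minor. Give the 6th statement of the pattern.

G#2 D#3 B2 D#3

The 4-note cells begin on C#4, A3, F#3 — each down a 3rd from the last.
Carrying on: D#3 → B2 → G#2.
So cell 6 is G#2 D#3 B2 D#3.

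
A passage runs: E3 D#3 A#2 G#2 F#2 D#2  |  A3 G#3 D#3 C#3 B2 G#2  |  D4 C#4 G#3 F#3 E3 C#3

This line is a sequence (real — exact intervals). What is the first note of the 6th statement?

F5

Unit = 6 notes; the statements start on E3, A3, D4, moving up a 4th each time.
Extending the heads up a 4th: G4 → C5 → F5.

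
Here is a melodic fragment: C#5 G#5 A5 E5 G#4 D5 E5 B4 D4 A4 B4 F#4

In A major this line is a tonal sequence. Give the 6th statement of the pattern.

B2 F#3 G#3 D3

Unit = 4 notes; the statements start on C#5, G#4, D4, moving down a 4th each time.
Extending down a 4th: A3 → E3 → B2.
From B2 the diatonic shape gives B2 F#3 G#3 D3.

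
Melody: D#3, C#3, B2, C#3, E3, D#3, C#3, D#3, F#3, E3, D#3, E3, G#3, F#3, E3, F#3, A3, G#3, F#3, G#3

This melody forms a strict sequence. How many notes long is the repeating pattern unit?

Try groups of 4 (5 cells in 20 notes):
D#3 C#3 B2 C#3 | E3 D#3 C#3 D#3 | F#3 E3 D#3 E3 | G#3 F#3 E3 F#3 | A3 G#3 F#3 G#3
That's a consistent up a 2nd shift per cell, and no other grouping gives one.

4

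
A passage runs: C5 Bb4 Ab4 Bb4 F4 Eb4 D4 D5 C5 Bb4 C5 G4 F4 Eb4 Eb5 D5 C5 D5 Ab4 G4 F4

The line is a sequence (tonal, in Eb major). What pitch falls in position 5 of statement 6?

D5

Grouping in 7s, the 5th note of each cell is F4, G4, Ab4.
Each moves up a 2nd. Continuing: Bb4 → C5 → D5.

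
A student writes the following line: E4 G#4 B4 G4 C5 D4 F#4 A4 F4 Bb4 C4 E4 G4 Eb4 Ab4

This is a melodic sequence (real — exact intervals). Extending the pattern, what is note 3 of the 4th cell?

F4

The unit is 5 notes. Position-3 pitches of the 3 shown cells: B4, A4, G4.
One more down a 2nd gives F4.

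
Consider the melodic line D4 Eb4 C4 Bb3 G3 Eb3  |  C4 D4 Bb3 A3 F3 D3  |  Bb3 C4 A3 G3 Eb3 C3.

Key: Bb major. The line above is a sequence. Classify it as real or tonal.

Every note is diatonic to Bb major.
Cell 1 has +1 semitones from note 1 to 2, but cell 2 has +2 — the interval quality changes while the contour stays the same, which is the hallmark of a tonal sequence.

tonal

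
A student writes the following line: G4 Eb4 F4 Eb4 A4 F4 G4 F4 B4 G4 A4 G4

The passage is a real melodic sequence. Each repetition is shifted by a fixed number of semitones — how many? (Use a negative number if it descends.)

Unit = 4 notes; the statements start on G4, A4, B4, moving up a 2nd each time.
Counting half-steps from G4 to A4: 2.

2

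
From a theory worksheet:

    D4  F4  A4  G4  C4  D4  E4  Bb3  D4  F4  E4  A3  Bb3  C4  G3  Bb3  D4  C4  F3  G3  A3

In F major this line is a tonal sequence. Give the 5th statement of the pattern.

C3 E3 G3 F3 Bb2 C3 D3

Unit = 7 notes; the statements start on D4, Bb3, G3, moving down a 3rd each time.
Carrying on: E3 → C3.
Statement 5 starts on C3 and keeps the same diatonic contour: C3 E3 G3 F3 Bb2 C3 D3.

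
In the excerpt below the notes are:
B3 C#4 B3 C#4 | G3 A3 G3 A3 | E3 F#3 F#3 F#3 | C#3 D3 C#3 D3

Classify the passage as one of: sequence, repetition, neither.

Note 3 of cell 3 is F#3; if this were a sequence it would be E3. No unit length gives a consistent transposition pattern.

neither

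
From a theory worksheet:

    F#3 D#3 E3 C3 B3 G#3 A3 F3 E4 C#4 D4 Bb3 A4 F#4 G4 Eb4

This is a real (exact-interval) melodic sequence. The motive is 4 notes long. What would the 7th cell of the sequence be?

C6 A5 Bb5 Gb5

Taking 4-note groups, the heads are F#3, B3, E4, A4: the pattern moves up a 4th.
Continuing the starts: D5 → G5 → C6.
Statement 7 starts on C6 and keeps the same exact contour: C6 A5 Bb5 Gb5.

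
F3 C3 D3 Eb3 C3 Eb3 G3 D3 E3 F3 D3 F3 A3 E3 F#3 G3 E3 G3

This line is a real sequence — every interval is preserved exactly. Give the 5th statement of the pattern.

C#4 G#3 A#3 B3 G#3 B3

With a 6-note motive the entries are F3, G3, A3, each up a 2nd from the previous.
Continuing the starts: B3 → C#4.
Statement 5 starts on C#4 and keeps the same exact contour: C#4 G#3 A#3 B3 G#3 B3.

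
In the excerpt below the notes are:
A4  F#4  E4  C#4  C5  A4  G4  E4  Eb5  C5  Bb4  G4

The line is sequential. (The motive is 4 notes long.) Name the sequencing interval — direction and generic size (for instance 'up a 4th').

up a 3rd

With a 4-note motive the entries are A4, C5, Eb5, each up a 3rd from the previous.
From A4 to C5: up a 3rd.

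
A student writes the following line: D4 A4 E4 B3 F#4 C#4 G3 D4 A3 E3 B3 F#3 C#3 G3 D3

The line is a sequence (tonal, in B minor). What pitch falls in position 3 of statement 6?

B2

The unit is 3 notes. Position-3 pitches of the 5 shown cells: E4, C#4, A3, F#3, D3.
One more down a 3rd gives B2.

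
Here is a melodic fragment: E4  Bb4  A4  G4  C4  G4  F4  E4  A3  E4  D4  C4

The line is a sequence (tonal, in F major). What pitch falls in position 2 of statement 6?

Grouping in 4s, the 2nd note of each cell is Bb4, G4, E4.
Each moves down a 3rd. Continuing: C4 → A3 → F3.

F3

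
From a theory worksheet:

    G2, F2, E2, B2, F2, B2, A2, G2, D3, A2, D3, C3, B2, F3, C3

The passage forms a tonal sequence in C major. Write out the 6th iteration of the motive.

Unit = 5 notes; the statements start on G2, B2, D3, moving up a 3rd each time.
Continuing the starts: F3 → A3 → C4.
Statement 6 starts on C4 and keeps the same diatonic contour: C4 B3 A3 E4 B3.

C4 B3 A3 E4 B3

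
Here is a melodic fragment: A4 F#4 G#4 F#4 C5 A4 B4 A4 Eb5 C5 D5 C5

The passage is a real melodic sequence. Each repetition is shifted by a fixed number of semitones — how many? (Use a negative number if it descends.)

Unit = 4 notes; the statements start on A4, C5, Eb5, moving up a 3rd each time.
A4→C5 is 72 − 69 = 3 semitones.

3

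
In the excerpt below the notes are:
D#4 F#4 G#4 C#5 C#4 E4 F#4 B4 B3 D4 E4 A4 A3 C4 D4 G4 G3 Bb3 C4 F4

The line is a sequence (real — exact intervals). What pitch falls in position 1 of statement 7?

With 4-note cells, note 1 of each statement runs D#4, C#4, B3, A3, G3.
Carrying that down a 2nd forward: F3 → Eb3.

Eb3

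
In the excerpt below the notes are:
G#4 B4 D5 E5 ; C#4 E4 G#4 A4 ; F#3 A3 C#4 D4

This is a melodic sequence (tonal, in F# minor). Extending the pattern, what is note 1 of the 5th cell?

Grouping in 4s, the 1st note of each cell is G#4, C#4, F#3.
Each moves down a 5th. Continuing: B2 → E2.

E2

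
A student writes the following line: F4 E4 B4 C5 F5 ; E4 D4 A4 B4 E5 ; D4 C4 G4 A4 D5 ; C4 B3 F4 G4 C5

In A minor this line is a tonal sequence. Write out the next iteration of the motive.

B3 A3 E4 F4 B4

Unit = 5 notes; the statements start on F4, E4, D4, C4, moving down a 2nd each time.
So cell 5 is B3 A3 E4 F4 B4.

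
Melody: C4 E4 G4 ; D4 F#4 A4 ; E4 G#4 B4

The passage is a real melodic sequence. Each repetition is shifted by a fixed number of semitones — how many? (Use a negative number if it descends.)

2

With a 3-note motive the entries are C4, D4, E4, each up a 2nd from the previous.
C4 to D4 spans +2 semitones.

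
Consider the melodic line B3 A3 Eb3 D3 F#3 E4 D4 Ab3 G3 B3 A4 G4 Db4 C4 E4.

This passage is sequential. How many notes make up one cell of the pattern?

5

Try groups of 5 (3 cells in 15 notes):
B3 A3 Eb3 D3 F#3 | E4 D4 Ab3 G3 B3 | A4 G4 Db4 C4 E4
Each cell is the previous one up a 4th — so the unit is 5 notes.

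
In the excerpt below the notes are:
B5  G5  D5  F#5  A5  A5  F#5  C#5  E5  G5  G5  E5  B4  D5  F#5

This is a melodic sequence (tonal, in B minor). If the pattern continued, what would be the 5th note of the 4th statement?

With 5-note cells, note 5 of each statement runs A5, G5, F#5.
Each moves down a 2nd; the next is E5.

E5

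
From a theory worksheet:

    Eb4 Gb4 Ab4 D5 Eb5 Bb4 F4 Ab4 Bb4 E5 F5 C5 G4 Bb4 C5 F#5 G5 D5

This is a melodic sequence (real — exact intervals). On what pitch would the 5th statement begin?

B4

The 6-note cells begin on Eb4, F4, G4 — each up a 2nd from the last.
Extending the heads up a 2nd: A4 → B4.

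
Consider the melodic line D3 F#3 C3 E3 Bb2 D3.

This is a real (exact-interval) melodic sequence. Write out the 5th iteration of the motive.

Gb2 Bb2

Taking 2-note groups, the heads are D3, C3, Bb2: the pattern moves down a 2nd.
Continuing the starts: Ab2 → Gb2.
Statement 5 starts on Gb2 and keeps the same exact contour: Gb2 Bb2.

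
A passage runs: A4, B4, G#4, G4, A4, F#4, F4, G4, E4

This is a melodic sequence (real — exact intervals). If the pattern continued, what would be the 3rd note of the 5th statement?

C4

The unit is 3 notes. Position-3 pitches of the 3 shown cells: G#4, F#4, E4.
Carrying that down a 2nd forward: D4 → C4.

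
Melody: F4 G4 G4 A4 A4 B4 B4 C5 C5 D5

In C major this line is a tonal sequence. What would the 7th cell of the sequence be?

Unit = 2 notes; the statements start on F4, G4, A4, B4, C5, moving up a 2nd each time.
Continuing the starts: D5 → E5.
From E5 the diatonic shape gives E5 F5.

E5 F5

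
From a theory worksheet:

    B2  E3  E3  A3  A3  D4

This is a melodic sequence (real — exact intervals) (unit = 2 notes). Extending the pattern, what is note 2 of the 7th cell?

Bb5

The unit is 2 notes. Position-2 pitches of the 3 shown cells: E3, A3, D4.
Extending up a 4th: G4 → C5 → F5 → Bb5.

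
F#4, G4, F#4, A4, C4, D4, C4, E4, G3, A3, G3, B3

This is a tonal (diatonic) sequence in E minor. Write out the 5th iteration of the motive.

A2 B2 A2 C3

The 4-note cells begin on F#4, C4, G3 — each down a 4th from the last.
Extending down a 4th: D3 → A2.
From A2 the diatonic shape gives A2 B2 A2 C3.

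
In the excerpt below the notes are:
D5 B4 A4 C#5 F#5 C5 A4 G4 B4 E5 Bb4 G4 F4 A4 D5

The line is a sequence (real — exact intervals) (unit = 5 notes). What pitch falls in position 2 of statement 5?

Eb4

Grouping in 5s, the 2nd note of each cell is B4, A4, G4.
Extending down a 2nd: F4 → Eb4.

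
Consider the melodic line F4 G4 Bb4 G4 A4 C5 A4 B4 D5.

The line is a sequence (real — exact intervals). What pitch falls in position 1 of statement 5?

Grouping in 3s, the 1st note of each cell is F4, G4, A4.
Carrying that up a 2nd forward: B4 → C#5.

C#5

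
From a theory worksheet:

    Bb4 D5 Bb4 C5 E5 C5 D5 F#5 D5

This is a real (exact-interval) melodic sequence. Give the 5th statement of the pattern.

F#5 A#5 F#5

With a 3-note motive the entries are Bb4, C5, D5, each up a 2nd from the previous.
Extending up a 2nd: E5 → F#5.
From F#5 the exact shape gives F#5 A#5 F#5.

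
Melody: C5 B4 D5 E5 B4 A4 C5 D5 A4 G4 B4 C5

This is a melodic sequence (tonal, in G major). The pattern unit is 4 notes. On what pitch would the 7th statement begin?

D4

Taking 4-note groups, the heads are C5, B4, A4: the pattern moves down a 2nd.
Extending the heads down a 2nd: G4 → F#4 → E4 → D4.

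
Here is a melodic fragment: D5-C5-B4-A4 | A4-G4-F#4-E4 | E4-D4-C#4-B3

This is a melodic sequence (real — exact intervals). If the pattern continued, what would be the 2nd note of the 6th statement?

B2

The unit is 4 notes. Position-2 pitches of the 3 shown cells: C5, G4, D4.
Each moves down a 4th. Continuing: A3 → E3 → B2.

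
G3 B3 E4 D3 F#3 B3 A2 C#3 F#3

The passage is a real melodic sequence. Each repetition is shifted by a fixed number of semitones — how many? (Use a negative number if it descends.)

The 3-note cells begin on G3, D3, A2 — each down a 4th from the last.
G3 to D3 spans -5 semitones.

-5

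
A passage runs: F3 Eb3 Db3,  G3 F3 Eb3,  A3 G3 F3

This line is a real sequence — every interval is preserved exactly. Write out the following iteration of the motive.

B3 A3 G3

The 3-note cells begin on F3, G3, A3 — each up a 2nd from the last.
So cell 4 is B3 A3 G3.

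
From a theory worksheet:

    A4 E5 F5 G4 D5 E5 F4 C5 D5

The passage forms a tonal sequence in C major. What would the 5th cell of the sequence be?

D4 A4 B4

Unit = 3 notes; the statements start on A4, G4, F4, moving down a 2nd each time.
Carrying on: E4 → D4.
From D4 the diatonic shape gives D4 A4 B4.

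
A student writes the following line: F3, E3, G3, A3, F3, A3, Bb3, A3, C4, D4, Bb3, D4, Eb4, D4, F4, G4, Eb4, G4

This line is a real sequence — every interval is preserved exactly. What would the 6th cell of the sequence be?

Unit = 6 notes; the statements start on F3, Bb3, Eb4, moving up a 4th each time.
Extending up a 4th: Ab4 → Db5 → Gb5.
Statement 6 starts on Gb5 and keeps the same exact contour: Gb5 F5 Ab5 Bb5 Gb5 Bb5.

Gb5 F5 Ab5 Bb5 Gb5 Bb5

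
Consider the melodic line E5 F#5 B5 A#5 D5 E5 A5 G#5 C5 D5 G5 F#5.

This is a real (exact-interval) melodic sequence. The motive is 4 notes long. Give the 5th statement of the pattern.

Taking 4-note groups, the heads are E5, D5, C5: the pattern moves down a 2nd.
Continuing the starts: Bb4 → Ab4.
Statement 5 starts on Ab4 and keeps the same exact contour: Ab4 Bb4 Eb5 D5.

Ab4 Bb4 Eb5 D5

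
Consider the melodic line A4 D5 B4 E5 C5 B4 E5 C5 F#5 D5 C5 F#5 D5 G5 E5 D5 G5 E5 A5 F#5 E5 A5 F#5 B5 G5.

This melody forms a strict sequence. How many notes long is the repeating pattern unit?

5

25 notes total. Splitting into 5 groups of 5:
A4 D5 B4 E5 C5 | B4 E5 C5 F#5 D5 | C5 F#5 D5 G5 E5 | D5 G5 E5 A5 F#5 | E5 A5 F#5 B5 G5
Each cell is the previous one up a 2nd — so the unit is 5 notes.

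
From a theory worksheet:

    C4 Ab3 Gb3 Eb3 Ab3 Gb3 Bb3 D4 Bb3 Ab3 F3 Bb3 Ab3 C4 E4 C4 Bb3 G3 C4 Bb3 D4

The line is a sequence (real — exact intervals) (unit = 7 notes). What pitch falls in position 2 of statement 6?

With 7-note cells, note 2 of each statement runs Ab3, Bb3, C4.
Extending up a 2nd: D4 → E4 → F#4.

F#4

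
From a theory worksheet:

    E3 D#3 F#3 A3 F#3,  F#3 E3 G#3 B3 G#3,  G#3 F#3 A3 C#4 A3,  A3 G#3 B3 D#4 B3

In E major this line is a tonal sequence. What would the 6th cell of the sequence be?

C#4 B3 D#4 F#4 D#4

The 5-note cells begin on E3, F#3, G#3, A3 — each up a 2nd from the last.
Continuing the starts: B3 → C#4.
So cell 6 is C#4 B3 D#4 F#4 D#4.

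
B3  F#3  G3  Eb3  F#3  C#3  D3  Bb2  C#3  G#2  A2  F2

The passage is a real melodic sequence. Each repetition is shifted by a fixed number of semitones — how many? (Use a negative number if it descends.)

Unit = 4 notes; the statements start on B3, F#3, C#3, moving down a 4th each time.
B3→F#3 is 54 − 59 = -5 semitones.

-5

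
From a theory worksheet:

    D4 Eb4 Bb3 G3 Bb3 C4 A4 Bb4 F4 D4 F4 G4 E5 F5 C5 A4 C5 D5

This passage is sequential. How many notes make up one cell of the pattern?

Try groups of 6 (3 cells in 18 notes):
D4 Eb4 Bb3 G3 Bb3 C4 | A4 Bb4 F4 D4 F4 G4 | E5 F5 C5 A4 C5 D5
Each cell is the previous one up a 5th — so the unit is 6 notes.

6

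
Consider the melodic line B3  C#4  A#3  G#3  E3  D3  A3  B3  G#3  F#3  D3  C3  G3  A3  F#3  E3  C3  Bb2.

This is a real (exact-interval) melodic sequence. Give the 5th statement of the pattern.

Eb3 F3 D3 C3 Ab2 Gb2

The 6-note cells begin on B3, A3, G3 — each down a 2nd from the last.
Carrying on: F3 → Eb3.
Statement 5 starts on Eb3 and keeps the same exact contour: Eb3 F3 D3 C3 Ab2 Gb2.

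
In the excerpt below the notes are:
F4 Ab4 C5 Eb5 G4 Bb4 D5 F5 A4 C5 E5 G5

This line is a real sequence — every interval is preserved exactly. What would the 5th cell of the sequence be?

C#5 E5 G#5 B5

Unit = 4 notes; the statements start on F4, G4, A4, moving up a 2nd each time.
Carrying on: B4 → C#5.
Statement 5 starts on C#5 and keeps the same exact contour: C#5 E5 G#5 B5.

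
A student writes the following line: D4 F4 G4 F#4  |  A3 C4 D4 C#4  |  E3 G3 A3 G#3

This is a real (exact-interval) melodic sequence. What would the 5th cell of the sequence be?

The 4-note cells begin on D4, A3, E3 — each down a 4th from the last.
Extending down a 4th: B2 → F#2.
So cell 5 is F#2 A2 B2 A#2.

F#2 A2 B2 A#2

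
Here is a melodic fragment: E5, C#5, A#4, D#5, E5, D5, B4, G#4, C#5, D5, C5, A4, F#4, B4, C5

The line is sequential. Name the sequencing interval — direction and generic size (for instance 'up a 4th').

The 5-note cells begin on E5, D5, C5 — each down a 2nd from the last.
E5 to D5 is down a 2nd.

down a 2nd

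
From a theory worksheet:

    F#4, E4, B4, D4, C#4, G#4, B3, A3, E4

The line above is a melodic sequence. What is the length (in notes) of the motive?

3

There are 9 notes; a 3-note unit gives 3 cells:
F#4 E4 B4 | D4 C#4 G#4 | B3 A3 E4
Every group is a transposition down a 3rd of the one before; no shorter unit works.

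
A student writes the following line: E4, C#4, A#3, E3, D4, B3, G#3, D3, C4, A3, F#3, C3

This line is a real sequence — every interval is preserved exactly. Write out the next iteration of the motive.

Bb3 G3 E3 Bb2

With a 4-note motive the entries are E4, D4, C4, each down a 2nd from the previous.
So cell 4 is Bb3 G3 E3 Bb2.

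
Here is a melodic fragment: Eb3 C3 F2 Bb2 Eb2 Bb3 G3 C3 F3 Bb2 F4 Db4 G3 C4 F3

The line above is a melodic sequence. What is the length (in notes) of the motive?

5

15 notes total. Splitting into 3 groups of 5:
Eb3 C3 F2 Bb2 Eb2 | Bb3 G3 C3 F3 Bb2 | F4 Db4 G3 C4 F3
Every group is a transposition up a 5th of the one before; no shorter unit works.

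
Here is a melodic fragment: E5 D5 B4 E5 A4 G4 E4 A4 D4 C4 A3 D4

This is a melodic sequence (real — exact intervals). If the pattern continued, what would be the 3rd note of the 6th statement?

C2

Grouping in 4s, the 3rd note of each cell is B4, E4, A3.
Extending down a 5th: D3 → G2 → C2.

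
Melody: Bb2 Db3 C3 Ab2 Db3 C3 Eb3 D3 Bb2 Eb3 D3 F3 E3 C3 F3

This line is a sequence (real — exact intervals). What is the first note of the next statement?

E3

With a 5-note motive the entries are Bb2, C3, D3, each up a 2nd from the previous.
The next head, up a 2nd from D3, is E3.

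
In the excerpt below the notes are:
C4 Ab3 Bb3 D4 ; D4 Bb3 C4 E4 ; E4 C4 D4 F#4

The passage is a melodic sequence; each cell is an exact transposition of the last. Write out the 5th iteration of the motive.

With a 4-note motive the entries are C4, D4, E4, each up a 2nd from the previous.
Carrying on: F#4 → G#4.
From G#4 the exact shape gives G#4 E4 F#4 A#4.

G#4 E4 F#4 A#4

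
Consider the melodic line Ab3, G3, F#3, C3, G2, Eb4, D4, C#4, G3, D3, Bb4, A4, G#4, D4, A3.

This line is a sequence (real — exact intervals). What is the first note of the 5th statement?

The 5-note cells begin on Ab3, Eb4, Bb4 — each up a 5th from the last.
Continuing: F5 → C6. Statement 5 starts on C6.

C6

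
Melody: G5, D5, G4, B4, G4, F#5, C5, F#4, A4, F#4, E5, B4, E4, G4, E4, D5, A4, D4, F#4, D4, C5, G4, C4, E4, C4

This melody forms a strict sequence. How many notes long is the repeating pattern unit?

Try groups of 5 (5 cells in 25 notes):
G5 D5 G4 B4 G4 | F#5 C5 F#4 A4 F#4 | E5 B4 E4 G4 E4 | D5 A4 D4 F#4 D4 | C5 G4 C4 E4 C4
Every group is a transposition down a 2nd of the one before; no shorter unit works.

5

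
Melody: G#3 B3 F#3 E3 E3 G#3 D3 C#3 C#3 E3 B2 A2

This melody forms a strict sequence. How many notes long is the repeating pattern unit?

Try groups of 4 (3 cells in 12 notes):
G#3 B3 F#3 E3 | E3 G#3 D3 C#3 | C#3 E3 B2 A2
Each cell is the previous one down a 3rd — so the unit is 4 notes.

4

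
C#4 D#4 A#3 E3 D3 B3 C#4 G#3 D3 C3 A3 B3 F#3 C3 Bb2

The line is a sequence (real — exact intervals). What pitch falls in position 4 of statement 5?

With 5-note cells, note 4 of each statement runs E3, D3, C3.
Carrying that down a 2nd forward: Bb2 → Ab2.

Ab2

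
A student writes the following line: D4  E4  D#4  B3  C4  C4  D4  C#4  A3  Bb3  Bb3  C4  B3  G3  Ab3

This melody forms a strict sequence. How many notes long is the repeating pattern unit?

There are 15 notes; a 5-note unit gives 3 cells:
D4 E4 D#4 B3 C4 | C4 D4 C#4 A3 Bb3 | Bb3 C4 B3 G3 Ab3
Each cell is the previous one down a 2nd — so the unit is 5 notes.

5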